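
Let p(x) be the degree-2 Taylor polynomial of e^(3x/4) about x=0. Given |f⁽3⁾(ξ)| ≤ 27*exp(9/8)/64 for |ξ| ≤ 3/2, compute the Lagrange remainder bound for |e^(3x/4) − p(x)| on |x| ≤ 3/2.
243*exp(9/8)/1024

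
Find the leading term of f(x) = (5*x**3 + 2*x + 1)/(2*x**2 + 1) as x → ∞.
5*x/2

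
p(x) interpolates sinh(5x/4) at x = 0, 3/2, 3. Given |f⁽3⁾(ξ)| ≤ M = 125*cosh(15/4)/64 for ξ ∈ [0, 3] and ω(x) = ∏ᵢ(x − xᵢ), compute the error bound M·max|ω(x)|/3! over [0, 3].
125*sqrt(3)*cosh(15/4)/512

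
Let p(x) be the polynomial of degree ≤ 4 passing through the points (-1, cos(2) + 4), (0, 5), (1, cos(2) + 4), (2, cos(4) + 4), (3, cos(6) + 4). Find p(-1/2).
7*cos(4)/32 - 5*cos(6)/128 - 35*cos(2)/128 + 163/32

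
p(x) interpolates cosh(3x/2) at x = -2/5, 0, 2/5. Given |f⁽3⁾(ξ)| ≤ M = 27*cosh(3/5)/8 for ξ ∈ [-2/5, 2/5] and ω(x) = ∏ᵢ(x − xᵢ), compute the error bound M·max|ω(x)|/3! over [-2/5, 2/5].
sqrt(3)*cosh(3/5)/125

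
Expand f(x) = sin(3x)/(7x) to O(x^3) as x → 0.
3/7 - 9*x**2/14 + O(x**3)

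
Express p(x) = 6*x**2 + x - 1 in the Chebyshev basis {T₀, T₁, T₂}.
(2)T₀ + T₁ + (3)T₂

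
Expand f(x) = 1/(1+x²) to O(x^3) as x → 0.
1 - x**2 + O(x**3)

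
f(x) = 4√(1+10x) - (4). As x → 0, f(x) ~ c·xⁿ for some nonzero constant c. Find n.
1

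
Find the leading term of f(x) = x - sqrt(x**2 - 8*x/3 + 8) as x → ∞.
4/3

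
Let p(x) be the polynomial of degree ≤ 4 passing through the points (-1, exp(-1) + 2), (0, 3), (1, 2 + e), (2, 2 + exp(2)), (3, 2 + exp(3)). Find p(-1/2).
(35 + e*(-70*e - 5*exp(3) + 28*exp(2) + 396))*exp(-1)/128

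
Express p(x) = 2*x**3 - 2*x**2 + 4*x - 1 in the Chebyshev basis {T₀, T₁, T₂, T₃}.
(-2)T₀ + (11/2)T₁ - T₂ + (1/2)T₃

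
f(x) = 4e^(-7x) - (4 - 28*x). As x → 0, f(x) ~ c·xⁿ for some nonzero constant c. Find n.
2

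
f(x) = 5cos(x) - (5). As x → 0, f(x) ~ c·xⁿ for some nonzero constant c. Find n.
2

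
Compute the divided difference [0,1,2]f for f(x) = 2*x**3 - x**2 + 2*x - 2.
5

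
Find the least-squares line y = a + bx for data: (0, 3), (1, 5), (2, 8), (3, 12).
a = 5/2, b = 3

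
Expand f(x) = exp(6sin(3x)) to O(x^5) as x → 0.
1 + 18*x + 162*x**2 + 945*x**3 + 3888*x**4 + O(x**5)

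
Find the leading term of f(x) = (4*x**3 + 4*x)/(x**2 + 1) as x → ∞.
4*x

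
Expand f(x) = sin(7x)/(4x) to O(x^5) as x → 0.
7/4 - 343*x**2/24 + 16807*x**4/480 + O(x**5)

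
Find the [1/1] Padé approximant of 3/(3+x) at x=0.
1/(x/3 + 1)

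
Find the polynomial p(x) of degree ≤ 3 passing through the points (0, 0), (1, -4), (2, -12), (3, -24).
-2*x**2 - 2*x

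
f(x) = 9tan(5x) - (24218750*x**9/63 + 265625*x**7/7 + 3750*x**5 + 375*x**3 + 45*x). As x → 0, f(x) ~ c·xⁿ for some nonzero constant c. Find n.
11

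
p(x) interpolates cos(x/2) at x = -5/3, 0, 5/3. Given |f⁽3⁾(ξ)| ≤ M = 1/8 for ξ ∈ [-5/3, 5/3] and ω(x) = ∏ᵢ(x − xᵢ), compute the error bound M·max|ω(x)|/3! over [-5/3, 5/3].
125*sqrt(3)/5832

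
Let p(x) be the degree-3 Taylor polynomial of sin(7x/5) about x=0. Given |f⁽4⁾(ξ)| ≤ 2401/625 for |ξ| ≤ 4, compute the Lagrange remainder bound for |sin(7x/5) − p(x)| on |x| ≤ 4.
76832/1875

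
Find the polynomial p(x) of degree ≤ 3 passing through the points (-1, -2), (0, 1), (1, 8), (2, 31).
2*x**3 + 2*x**2 + 3*x + 1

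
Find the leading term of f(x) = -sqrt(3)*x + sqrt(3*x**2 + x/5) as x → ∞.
sqrt(3)/30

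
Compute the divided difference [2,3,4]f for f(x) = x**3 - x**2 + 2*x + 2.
8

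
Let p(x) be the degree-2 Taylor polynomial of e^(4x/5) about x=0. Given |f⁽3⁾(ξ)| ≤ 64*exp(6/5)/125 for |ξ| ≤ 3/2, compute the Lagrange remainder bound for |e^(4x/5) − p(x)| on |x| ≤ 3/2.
36*exp(6/5)/125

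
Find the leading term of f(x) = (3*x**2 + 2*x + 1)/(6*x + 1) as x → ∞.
x/2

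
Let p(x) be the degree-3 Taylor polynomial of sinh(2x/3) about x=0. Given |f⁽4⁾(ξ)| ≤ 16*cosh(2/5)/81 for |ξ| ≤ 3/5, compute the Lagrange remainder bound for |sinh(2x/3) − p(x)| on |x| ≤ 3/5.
2*cosh(2/5)/1875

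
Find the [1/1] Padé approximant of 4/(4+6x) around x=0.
1/(3*x/2 + 1)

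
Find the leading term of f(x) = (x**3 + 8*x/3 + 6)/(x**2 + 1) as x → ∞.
x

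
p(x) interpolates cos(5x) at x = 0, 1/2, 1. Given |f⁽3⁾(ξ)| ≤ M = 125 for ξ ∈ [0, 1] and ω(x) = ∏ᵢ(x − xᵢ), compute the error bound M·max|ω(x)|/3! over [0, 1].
125*sqrt(3)/216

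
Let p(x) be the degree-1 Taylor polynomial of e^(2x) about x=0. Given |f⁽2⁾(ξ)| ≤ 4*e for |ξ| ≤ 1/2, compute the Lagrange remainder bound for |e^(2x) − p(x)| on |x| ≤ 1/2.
e/2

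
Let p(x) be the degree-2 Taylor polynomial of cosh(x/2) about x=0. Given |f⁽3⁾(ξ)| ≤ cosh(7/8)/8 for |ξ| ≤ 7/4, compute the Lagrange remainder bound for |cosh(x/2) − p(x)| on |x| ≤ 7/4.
343*cosh(7/8)/3072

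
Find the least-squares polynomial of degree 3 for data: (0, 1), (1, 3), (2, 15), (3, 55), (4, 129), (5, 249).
9/7 + (-7/3)x + (17/14)x² + (11/6)x³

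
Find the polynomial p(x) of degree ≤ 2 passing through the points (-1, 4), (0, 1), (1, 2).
2*x**2 - x + 1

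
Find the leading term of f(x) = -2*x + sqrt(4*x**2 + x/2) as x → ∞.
1/8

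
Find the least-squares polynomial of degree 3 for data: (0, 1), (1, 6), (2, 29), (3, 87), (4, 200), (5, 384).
127/126 + (1643/756)x + (-10/63)x² + (325/108)x³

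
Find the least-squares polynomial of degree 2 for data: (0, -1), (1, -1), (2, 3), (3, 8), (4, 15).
-44/35 + (-13/70)x + (15/14)x²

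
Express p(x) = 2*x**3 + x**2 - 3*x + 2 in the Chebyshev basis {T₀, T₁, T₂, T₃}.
(5/2)T₀ + (-3/2)T₁ + (1/2)T₂ + (1/2)T₃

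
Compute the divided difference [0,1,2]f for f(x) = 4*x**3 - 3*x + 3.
12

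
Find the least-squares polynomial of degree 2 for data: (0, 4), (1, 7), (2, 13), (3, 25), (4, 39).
4 + (4/5)x + (2)x²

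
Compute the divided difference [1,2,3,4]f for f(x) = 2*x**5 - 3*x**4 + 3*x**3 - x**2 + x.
103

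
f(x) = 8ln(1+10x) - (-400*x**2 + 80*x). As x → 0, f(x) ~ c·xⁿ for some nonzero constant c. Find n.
3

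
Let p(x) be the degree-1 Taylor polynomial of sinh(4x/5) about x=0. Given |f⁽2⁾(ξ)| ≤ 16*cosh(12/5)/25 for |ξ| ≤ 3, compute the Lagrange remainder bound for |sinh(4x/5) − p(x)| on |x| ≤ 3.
72*cosh(12/5)/25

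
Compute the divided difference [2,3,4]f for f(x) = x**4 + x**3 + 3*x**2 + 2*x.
67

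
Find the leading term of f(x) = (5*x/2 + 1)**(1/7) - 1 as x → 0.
5*x/14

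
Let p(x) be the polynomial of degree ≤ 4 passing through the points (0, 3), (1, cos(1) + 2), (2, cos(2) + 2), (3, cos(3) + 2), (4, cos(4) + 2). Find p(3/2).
45*cos(2)/64 + 3*cos(4)/128 - 5*cos(3)/32 + 15*cos(1)/32 + 251/128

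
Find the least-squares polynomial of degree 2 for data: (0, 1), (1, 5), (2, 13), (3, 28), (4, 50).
47/35 + (-13/70)x + (43/14)x²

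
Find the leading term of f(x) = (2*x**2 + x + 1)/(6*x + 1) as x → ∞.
x/3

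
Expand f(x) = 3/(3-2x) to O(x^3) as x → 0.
1 + 2*x/3 + 4*x**2/9 + O(x**3)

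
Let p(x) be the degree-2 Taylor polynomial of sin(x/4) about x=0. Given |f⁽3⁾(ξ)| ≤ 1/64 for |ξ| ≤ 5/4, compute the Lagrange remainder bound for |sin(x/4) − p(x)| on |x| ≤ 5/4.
125/24576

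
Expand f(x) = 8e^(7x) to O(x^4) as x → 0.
8 + 56*x + 196*x**2 + 1372*x**3/3 + O(x**4)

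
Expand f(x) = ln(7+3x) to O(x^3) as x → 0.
log(7) + 3*x/7 - 9*x**2/98 + O(x**3)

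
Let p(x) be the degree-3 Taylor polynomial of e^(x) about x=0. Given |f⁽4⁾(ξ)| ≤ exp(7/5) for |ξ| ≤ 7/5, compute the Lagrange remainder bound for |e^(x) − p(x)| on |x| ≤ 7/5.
2401*exp(7/5)/15000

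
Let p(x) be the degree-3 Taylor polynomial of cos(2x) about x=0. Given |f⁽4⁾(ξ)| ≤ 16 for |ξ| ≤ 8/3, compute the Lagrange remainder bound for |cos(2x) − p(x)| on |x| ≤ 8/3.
8192/243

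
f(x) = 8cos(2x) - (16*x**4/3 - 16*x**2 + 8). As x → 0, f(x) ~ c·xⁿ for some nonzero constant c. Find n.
6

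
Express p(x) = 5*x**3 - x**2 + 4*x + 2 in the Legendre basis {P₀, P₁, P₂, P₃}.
(5/3)P₀ + (7)P₁ + (-2/3)P₂ + (2)P₃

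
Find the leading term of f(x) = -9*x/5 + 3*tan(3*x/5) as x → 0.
27*x**3/125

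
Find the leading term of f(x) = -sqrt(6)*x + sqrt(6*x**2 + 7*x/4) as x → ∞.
7*sqrt(6)/48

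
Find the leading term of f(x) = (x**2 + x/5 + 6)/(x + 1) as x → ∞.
x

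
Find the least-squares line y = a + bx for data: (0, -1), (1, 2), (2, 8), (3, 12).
a = -3/2, b = 9/2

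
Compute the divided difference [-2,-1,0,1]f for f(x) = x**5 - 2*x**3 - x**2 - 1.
3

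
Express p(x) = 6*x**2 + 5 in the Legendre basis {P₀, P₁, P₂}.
(7)P₀ + (4)P₂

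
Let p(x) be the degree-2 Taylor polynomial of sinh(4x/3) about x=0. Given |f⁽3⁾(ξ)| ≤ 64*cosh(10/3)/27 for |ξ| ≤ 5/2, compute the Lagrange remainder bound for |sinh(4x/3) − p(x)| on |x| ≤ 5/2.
500*cosh(10/3)/81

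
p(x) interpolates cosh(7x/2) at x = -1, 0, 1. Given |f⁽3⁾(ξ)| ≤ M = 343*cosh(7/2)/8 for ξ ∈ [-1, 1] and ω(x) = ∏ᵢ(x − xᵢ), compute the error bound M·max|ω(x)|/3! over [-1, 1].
343*sqrt(3)*cosh(7/2)/216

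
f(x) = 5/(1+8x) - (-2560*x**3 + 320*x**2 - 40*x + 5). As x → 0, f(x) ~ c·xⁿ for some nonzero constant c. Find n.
4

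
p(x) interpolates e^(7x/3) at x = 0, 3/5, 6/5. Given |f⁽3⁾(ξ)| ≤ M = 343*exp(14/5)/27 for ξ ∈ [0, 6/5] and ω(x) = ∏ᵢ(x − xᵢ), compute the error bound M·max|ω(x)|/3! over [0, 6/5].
343*sqrt(3)*exp(14/5)/3375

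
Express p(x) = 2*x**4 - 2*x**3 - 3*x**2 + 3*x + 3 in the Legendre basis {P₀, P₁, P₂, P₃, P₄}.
(12/5)P₀ + (9/5)P₁ + (-6/7)P₂ + (-4/5)P₃ + (16/35)P₄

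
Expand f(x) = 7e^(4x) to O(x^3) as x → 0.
7 + 28*x + 56*x**2 + O(x**3)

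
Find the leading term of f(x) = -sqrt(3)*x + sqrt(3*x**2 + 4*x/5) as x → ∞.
2*sqrt(3)/15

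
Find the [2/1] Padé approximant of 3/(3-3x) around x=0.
1/(1 - x)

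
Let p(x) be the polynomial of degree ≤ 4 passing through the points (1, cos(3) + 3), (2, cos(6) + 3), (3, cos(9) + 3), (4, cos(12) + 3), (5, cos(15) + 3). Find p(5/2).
45*cos(9)/64 - 5*cos(12)/32 + 3*cos(15)/128 - 5*cos(3)/128 + 15*cos(6)/32 + 3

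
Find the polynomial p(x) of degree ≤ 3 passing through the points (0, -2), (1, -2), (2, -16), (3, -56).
-2*x**3 - x**2 + 3*x - 2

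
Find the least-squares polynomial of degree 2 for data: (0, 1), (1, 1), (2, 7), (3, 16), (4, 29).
26/35 + (-83/70)x + (29/14)x²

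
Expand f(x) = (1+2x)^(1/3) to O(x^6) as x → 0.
1 + 2*x/3 - 4*x**2/9 + 40*x**3/81 - 160*x**4/243 + 704*x**5/729 + O(x**6)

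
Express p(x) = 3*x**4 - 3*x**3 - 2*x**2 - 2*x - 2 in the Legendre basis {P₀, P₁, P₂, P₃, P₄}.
(-31/15)P₀ + (-19/5)P₁ + (8/21)P₂ + (-6/5)P₃ + (24/35)P₄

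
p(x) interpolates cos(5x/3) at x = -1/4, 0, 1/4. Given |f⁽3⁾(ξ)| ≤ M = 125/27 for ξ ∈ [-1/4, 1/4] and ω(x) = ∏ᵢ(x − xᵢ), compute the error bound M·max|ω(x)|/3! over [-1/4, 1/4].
125*sqrt(3)/46656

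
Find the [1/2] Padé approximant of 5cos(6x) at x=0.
5/(18*x**2 + 1)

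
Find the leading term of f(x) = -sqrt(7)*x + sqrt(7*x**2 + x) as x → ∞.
sqrt(7)/14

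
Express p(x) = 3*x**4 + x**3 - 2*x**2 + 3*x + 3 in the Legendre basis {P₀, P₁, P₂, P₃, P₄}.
(44/15)P₀ + (18/5)P₁ + (8/21)P₂ + (2/5)P₃ + (24/35)P₄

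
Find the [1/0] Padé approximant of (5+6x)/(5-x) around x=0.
7*x/5 + 1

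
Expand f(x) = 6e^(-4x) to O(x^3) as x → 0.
6 - 24*x + 48*x**2 + O(x**3)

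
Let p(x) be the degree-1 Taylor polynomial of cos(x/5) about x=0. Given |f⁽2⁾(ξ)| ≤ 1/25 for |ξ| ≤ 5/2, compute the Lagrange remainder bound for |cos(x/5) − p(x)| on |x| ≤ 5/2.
1/8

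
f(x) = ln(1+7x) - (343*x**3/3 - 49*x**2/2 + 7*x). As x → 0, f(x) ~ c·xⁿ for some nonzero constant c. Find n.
4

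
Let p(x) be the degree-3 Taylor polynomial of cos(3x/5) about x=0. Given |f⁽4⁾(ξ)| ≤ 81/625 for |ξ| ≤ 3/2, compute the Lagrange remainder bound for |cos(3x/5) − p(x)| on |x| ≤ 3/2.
2187/80000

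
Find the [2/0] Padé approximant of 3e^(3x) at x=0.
27*x**2/2 + 9*x + 3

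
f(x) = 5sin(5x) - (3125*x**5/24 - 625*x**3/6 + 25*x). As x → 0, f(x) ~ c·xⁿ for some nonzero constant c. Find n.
7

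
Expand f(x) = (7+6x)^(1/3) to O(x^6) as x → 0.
7**(1/3) + 2*7**(1/3)*x/7 - 4*7**(1/3)*x**2/49 + 40*7**(1/3)*x**3/1029 - 160*7**(1/3)*x**4/7203 + 704*7**(1/3)*x**5/50421 + O(x**6)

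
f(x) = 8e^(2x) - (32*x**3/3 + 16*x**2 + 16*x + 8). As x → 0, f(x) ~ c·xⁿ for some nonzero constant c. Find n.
4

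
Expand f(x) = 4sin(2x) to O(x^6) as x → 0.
8*x - 16*x**3/3 + 16*x**5/15 + O(x**6)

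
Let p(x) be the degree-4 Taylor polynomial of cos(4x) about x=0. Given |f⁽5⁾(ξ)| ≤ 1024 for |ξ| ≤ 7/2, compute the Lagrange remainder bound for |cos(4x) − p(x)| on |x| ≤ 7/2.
67228/15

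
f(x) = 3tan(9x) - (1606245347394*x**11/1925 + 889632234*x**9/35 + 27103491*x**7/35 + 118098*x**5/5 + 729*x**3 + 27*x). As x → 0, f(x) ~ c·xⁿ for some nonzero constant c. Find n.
13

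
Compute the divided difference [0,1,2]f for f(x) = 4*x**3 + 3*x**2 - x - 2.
15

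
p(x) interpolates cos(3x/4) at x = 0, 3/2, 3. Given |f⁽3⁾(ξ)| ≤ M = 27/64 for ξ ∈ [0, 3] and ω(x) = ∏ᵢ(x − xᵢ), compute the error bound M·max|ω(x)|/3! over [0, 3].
27*sqrt(3)/512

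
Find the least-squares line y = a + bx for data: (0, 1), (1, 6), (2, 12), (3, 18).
a = 7/10, b = 57/10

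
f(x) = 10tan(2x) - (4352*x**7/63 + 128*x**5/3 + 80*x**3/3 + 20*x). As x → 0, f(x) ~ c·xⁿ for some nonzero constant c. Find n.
9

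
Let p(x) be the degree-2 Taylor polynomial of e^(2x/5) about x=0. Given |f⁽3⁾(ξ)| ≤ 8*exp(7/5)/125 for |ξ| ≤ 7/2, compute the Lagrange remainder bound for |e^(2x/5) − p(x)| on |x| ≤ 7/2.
343*exp(7/5)/750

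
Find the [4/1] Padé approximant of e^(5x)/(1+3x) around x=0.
(310625*x**4/12696 + 20875*x**3/1587 + 10725*x**2/1058 + 2020*x/529 + 1)/(962*x/529 + 1)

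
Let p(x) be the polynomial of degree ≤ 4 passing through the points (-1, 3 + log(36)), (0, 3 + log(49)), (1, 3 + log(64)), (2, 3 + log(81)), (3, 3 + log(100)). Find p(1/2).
3 + log(16*2**(3/16)*3**(19/64)*5**(3/64)*7**(15/16)/3)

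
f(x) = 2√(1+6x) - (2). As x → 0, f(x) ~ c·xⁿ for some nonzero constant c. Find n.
1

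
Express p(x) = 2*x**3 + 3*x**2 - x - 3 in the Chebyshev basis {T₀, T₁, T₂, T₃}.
(-3/2)T₀ + (1/2)T₁ + (3/2)T₂ + (1/2)T₃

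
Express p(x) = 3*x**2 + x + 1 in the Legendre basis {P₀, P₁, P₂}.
(2)P₀ + P₁ + (2)P₂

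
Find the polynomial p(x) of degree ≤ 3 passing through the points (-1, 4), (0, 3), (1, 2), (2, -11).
-2*x**3 + x + 3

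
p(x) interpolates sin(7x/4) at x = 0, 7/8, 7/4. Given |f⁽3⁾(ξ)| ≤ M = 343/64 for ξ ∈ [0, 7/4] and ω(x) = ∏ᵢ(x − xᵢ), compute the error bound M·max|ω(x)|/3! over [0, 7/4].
117649*sqrt(3)/884736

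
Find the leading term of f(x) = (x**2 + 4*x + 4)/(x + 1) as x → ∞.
x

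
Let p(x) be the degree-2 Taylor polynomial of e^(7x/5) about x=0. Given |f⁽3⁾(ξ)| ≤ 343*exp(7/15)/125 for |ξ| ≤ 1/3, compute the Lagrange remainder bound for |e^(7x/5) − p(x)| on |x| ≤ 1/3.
343*exp(7/15)/20250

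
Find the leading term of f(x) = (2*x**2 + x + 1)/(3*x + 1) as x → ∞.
2*x/3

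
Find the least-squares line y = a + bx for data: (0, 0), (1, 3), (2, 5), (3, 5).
a = 7/10, b = 17/10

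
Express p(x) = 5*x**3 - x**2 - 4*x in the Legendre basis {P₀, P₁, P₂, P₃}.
(-1/3)P₀ - P₁ + (-2/3)P₂ + (2)P₃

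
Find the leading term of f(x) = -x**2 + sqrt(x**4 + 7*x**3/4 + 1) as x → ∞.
7*x/8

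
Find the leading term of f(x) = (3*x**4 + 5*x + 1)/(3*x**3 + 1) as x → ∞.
x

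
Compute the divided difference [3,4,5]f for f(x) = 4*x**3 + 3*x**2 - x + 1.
51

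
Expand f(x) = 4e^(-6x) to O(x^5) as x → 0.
4 - 24*x + 72*x**2 - 144*x**3 + 216*x**4 + O(x**5)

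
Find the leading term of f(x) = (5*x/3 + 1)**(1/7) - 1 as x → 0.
5*x/21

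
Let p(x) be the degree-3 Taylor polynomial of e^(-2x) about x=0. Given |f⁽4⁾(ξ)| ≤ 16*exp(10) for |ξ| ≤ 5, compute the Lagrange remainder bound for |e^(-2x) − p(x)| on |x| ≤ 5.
1250*exp(10)/3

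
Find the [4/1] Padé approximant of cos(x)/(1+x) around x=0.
(x**4/24 - x**2/2 + 1)/(x + 1)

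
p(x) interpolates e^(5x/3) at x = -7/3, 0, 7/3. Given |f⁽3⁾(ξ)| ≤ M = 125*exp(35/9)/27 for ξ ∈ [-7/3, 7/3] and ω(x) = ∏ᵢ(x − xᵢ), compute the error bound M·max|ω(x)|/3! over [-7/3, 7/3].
42875*sqrt(3)*exp(35/9)/19683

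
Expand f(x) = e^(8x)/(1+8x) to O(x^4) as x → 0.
1 + 32*x**2 - 512*x**3/3 + O(x**4)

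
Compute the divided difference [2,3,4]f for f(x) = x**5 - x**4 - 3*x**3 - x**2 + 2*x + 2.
202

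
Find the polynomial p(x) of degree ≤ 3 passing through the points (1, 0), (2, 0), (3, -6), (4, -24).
-x**3 + 3*x**2 - 2*x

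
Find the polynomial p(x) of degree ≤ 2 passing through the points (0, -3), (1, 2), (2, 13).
3*x**2 + 2*x - 3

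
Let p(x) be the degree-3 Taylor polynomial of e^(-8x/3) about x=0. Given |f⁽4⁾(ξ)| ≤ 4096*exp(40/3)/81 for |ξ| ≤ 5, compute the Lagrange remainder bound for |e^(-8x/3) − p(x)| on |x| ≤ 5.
320000*exp(40/3)/243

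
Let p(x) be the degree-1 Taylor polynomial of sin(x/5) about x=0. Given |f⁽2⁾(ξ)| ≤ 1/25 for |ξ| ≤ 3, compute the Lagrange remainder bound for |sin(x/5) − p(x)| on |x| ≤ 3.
9/50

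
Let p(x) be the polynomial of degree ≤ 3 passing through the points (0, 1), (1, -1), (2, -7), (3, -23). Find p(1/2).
1/8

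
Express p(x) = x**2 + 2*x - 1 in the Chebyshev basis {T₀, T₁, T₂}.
(-1/2)T₀ + (2)T₁ + (1/2)T₂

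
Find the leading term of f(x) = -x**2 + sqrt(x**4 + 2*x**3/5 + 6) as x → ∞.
x/5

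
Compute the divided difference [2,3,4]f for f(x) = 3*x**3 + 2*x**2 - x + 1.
29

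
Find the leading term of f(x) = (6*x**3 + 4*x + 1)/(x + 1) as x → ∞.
6*x**2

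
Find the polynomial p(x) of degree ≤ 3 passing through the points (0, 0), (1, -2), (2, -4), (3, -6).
-2*x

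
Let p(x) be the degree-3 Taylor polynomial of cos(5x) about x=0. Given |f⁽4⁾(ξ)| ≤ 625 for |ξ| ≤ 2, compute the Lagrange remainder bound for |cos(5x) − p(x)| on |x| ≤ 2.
1250/3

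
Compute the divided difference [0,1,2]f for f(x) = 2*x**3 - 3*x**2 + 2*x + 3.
3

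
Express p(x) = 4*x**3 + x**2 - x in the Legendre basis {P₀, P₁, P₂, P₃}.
(1/3)P₀ + (7/5)P₁ + (2/3)P₂ + (8/5)P₃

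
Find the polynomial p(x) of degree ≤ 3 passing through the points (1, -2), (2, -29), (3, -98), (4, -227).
-3*x**3 - 3*x**2 + 3*x + 1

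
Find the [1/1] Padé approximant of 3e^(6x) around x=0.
(9*x + 3)/(1 - 3*x)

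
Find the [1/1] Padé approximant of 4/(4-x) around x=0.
1/(1 - x/4)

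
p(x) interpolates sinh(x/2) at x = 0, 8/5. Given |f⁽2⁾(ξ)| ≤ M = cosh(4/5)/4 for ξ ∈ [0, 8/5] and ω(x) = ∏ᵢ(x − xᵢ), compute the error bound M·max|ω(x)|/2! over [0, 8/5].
2*cosh(4/5)/25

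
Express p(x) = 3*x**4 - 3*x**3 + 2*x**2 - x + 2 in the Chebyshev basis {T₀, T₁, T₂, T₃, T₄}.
(33/8)T₀ + (-13/4)T₁ + (5/2)T₂ + (-3/4)T₃ + (3/8)T₄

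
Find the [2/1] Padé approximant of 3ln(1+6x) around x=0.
18*x*(x + 1)/(4*x + 1)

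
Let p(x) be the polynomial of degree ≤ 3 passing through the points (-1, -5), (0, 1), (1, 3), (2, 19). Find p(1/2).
11/8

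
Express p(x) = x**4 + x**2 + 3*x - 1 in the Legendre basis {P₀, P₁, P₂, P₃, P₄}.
(-7/15)P₀ + (3)P₁ + (26/21)P₂ + (8/35)P₄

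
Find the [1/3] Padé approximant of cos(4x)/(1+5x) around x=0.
(1 - 4*x/3)/(88*x**3/3 + 4*x**2/3 + 11*x/3 + 1)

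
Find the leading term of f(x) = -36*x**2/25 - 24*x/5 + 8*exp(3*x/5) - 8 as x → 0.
36*x**3/125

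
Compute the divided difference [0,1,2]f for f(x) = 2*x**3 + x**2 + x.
7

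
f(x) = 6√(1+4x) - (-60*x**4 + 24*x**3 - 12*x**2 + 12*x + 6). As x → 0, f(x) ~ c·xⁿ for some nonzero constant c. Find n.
5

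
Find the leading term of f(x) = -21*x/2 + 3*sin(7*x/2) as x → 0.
-343*x**3/16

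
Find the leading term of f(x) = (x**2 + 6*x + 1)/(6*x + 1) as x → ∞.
x/6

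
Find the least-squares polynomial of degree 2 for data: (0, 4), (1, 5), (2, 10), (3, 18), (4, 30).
139/35 + (-9/14)x + (25/14)x²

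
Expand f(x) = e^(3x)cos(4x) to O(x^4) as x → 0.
1 + 3*x - 7*x**2/2 - 39*x**3/2 + O(x**4)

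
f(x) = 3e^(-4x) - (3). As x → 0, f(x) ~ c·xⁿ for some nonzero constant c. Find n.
1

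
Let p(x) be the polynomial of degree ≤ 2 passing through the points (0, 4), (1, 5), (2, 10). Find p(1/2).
4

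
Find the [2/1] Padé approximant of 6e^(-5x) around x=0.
(25*x**2 - 20*x + 6)/(5*x/3 + 1)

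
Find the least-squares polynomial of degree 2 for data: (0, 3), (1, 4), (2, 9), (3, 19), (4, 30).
97/35 + (-17/70)x + (25/14)x²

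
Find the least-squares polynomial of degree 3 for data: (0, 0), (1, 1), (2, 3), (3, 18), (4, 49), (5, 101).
37/126 + (-247/756)x + (-17/18)x² + (109/108)x³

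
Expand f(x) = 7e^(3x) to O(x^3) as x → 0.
7 + 21*x + 63*x**2/2 + O(x**3)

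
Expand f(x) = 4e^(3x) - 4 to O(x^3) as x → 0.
12*x + 18*x**2 + O(x**3)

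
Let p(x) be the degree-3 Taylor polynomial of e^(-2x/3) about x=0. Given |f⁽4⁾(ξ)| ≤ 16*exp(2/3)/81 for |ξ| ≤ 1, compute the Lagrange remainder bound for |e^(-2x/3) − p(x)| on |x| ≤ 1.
2*exp(2/3)/243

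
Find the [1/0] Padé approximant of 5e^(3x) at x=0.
15*x + 5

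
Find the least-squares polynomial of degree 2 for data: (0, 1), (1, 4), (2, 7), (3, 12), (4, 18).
8/7 + (67/35)x + (4/7)x²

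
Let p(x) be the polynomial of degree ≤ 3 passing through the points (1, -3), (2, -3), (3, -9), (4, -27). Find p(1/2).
-27/8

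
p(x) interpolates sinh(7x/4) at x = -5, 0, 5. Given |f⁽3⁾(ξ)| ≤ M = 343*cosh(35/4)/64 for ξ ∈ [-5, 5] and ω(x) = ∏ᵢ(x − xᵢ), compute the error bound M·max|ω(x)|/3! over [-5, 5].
42875*sqrt(3)*cosh(35/4)/1728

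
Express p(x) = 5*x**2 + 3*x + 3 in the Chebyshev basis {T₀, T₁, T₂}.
(11/2)T₀ + (3)T₁ + (5/2)T₂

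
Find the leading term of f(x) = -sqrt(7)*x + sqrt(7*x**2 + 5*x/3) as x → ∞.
5*sqrt(7)/42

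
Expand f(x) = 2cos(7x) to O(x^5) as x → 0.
2 - 49*x**2 + 2401*x**4/12 + O(x**5)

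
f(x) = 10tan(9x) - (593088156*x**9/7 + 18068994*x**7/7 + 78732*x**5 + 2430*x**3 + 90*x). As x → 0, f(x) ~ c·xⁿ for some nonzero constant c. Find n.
11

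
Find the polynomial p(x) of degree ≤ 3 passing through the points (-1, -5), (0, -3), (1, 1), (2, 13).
x**3 + x**2 + 2*x - 3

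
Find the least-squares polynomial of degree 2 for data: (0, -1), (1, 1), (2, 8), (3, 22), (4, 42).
-6/7 + (-111/70)x + (43/14)x²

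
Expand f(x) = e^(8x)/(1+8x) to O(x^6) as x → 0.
1 + 32*x**2 - 512*x**3/3 + 1536*x**4 - 180224*x**5/15 + O(x**6)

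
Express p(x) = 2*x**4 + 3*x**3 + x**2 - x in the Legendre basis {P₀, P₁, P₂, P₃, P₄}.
(11/15)P₀ + (4/5)P₁ + (38/21)P₂ + (6/5)P₃ + (16/35)P₄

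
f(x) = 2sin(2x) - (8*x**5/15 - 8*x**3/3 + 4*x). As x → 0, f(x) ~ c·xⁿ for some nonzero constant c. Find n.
7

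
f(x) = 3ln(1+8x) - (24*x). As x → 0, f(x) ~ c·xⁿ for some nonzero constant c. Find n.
2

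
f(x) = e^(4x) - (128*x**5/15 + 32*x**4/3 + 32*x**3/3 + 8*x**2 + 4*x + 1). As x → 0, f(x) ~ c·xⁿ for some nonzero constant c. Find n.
6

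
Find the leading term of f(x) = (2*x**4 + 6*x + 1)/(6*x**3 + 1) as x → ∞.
x/3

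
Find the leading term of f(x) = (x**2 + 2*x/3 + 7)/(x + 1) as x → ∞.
x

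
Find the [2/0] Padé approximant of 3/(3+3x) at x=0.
x**2 - x + 1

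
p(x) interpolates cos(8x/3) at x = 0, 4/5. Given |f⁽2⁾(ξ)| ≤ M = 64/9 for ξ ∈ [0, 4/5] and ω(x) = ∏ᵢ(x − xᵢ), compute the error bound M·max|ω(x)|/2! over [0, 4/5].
128/225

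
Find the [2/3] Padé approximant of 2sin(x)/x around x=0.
(2 - 7*x**2/30)/(x**2/20 + 1)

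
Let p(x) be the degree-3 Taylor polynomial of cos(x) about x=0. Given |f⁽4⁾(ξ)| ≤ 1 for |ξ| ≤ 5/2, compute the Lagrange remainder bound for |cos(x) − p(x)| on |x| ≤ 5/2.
625/384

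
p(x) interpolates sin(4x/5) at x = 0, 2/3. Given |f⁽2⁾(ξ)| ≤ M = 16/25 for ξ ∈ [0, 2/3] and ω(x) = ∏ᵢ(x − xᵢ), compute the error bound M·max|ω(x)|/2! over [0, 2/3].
8/225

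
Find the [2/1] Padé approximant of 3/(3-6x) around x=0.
1/(1 - 2*x)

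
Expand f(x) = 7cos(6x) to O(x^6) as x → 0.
7 - 126*x**2 + 378*x**4 + O(x**6)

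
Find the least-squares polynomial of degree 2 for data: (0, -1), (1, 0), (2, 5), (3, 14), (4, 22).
-10/7 + (6/7)x + (9/7)x²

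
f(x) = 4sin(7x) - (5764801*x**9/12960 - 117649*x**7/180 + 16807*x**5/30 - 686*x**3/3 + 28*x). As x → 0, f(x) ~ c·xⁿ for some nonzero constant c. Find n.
11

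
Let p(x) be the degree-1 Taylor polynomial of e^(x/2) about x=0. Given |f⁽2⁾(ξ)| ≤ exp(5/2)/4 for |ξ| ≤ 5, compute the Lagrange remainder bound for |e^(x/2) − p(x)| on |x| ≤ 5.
25*exp(5/2)/8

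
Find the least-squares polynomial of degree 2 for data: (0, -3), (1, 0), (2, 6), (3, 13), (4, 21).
-113/35 + (207/70)x + (11/14)x²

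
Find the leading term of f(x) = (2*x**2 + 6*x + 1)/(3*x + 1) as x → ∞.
2*x/3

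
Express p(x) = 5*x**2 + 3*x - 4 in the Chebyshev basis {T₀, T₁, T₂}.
(-3/2)T₀ + (3)T₁ + (5/2)T₂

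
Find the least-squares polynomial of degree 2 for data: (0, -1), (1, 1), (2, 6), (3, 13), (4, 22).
-39/35 + (43/35)x + (8/7)x²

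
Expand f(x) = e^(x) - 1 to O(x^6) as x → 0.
x + x**2/2 + x**3/6 + x**4/24 + x**5/120 + O(x**6)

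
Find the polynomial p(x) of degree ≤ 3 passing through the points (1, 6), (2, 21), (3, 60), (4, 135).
2*x**3 + x + 3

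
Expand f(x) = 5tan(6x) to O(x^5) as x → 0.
30*x + 360*x**3 + O(x**5)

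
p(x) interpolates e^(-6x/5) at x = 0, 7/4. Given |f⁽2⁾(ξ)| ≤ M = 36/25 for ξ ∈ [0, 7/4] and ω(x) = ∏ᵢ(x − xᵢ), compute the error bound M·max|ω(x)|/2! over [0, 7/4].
441/800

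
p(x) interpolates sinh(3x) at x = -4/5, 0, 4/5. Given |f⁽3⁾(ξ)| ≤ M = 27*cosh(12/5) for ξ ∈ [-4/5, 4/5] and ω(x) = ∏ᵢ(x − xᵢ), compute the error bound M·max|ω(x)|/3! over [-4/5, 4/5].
64*sqrt(3)*cosh(12/5)/125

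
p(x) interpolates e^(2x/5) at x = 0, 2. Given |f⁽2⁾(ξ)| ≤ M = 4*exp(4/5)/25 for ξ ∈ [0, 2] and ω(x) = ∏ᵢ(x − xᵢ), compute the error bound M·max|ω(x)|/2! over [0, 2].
2*exp(4/5)/25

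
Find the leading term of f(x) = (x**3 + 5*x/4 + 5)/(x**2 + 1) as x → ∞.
x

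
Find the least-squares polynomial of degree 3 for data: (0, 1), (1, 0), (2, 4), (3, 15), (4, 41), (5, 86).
8/9 + (-94/189)x + (-107/126)x² + (47/54)x³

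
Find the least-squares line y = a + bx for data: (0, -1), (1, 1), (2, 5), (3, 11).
a = -2, b = 4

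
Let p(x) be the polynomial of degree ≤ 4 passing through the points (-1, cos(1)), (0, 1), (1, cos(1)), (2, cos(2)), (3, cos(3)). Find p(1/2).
3*cos(3)/128 - 5*cos(2)/32 + 85*cos(1)/128 + 15/32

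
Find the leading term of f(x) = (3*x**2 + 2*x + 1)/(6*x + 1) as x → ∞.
x/2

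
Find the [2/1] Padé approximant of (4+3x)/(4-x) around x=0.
(3*x/4 + 1)/(1 - x/4)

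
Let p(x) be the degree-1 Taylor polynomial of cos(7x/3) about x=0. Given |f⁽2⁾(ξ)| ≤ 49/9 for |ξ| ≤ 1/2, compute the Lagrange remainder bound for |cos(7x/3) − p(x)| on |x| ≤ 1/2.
49/72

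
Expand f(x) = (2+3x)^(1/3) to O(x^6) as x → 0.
2**(1/3) + 2**(1/3)*x/2 - 2**(1/3)*x**2/4 + 5*2**(1/3)*x**3/24 - 5*2**(1/3)*x**4/24 + 11*2**(1/3)*x**5/48 + O(x**6)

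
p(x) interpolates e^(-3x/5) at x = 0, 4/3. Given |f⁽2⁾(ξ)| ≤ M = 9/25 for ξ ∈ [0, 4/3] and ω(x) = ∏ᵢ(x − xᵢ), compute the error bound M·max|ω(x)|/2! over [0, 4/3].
2/25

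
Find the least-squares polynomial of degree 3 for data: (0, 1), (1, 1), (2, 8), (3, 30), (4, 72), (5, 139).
47/42 + (-671/252)x + (25/21)x² + (35/36)x³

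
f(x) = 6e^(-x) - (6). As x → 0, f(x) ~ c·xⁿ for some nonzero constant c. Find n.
1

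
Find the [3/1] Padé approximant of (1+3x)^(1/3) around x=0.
(-x**3/3 + x**2 + 3*x + 1)/(2*x + 1)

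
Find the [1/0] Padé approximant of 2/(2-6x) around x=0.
3*x + 1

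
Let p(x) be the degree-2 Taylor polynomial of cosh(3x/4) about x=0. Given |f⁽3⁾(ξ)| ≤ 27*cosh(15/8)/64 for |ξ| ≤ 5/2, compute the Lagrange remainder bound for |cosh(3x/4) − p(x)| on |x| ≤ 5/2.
1125*cosh(15/8)/1024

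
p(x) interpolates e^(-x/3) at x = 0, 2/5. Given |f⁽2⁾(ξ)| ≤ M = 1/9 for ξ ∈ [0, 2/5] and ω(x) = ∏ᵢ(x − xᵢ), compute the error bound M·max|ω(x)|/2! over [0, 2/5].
1/450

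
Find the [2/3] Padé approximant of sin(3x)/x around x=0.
(3 - 63*x**2/20)/(9*x**2/20 + 1)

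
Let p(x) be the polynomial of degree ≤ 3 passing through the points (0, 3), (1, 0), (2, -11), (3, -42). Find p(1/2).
7/4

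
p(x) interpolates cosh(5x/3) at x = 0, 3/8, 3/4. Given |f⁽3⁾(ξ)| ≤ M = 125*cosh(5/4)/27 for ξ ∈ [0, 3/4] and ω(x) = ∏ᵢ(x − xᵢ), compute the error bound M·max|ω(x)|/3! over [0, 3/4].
125*sqrt(3)*cosh(5/4)/13824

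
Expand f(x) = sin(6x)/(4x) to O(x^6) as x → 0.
3/2 - 9*x**2 + 81*x**4/5 + O(x**6)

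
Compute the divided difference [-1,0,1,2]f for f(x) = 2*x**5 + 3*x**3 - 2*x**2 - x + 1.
13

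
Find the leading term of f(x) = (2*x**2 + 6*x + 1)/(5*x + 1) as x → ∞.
2*x/5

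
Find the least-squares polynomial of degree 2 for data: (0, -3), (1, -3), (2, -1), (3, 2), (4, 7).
-106/35 + (-9/14)x + (11/14)x²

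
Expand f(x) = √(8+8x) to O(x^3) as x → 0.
2*sqrt(2) + sqrt(2)*x - sqrt(2)*x**2/4 + O(x**3)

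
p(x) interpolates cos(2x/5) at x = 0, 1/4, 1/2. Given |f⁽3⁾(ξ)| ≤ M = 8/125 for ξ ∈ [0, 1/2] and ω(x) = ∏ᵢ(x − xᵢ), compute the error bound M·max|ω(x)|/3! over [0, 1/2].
sqrt(3)/27000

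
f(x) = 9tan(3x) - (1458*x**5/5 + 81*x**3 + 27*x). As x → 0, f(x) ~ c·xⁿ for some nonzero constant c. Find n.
7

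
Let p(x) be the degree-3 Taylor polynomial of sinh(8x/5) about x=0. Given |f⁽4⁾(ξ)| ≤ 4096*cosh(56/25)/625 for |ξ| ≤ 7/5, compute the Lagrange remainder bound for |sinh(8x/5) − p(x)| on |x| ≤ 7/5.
1229312*cosh(56/25)/1171875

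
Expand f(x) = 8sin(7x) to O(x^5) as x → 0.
56*x - 1372*x**3/3 + O(x**5)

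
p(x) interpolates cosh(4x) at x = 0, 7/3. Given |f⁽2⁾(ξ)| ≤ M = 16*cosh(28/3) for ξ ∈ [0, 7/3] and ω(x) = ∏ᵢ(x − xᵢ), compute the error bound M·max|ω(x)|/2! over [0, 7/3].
98*cosh(28/3)/9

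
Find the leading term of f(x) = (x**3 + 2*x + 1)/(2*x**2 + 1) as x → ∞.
x/2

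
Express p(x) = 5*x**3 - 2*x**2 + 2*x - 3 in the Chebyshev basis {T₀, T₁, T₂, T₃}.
(-4)T₀ + (23/4)T₁ - T₂ + (5/4)T₃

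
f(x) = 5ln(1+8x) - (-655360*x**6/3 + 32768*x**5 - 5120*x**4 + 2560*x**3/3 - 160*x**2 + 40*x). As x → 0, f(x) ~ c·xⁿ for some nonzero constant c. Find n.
7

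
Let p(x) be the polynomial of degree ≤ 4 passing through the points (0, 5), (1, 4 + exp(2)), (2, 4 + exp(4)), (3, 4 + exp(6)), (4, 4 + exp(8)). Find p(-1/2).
-45*exp(6)/32 - 105*exp(2)/32 + 827/128 + 189*exp(4)/64 + 35*exp(8)/128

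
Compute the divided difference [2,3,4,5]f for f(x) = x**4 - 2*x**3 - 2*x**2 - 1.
12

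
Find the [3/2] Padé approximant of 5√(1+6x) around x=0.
(135*x**3/4 + 405*x**2/4 + 45*x + 5)/(27*x**2/4 + 6*x + 1)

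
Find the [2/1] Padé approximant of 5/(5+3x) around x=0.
1/(3*x/5 + 1)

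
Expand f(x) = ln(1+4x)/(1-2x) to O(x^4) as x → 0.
4*x + 64*x**3/3 + O(x**4)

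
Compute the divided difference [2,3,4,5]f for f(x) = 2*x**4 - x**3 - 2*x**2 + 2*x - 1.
27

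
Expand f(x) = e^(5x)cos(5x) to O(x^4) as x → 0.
1 + 5*x - 125*x**3/3 + O(x**4)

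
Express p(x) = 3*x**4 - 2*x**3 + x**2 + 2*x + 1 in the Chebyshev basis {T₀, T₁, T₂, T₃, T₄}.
(21/8)T₀ + (1/2)T₁ + (2)T₂ + (-1/2)T₃ + (3/8)T₄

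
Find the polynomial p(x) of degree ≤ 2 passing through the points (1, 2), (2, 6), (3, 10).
4*x - 2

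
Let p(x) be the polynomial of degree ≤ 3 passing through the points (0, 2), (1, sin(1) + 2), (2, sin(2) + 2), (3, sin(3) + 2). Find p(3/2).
-sin(3)/16 + 9*sin(1)/16 + 9*sin(2)/16 + 2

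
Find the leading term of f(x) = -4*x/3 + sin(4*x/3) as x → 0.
-32*x**3/81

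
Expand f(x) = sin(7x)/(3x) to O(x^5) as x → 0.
7/3 - 343*x**2/18 + 16807*x**4/360 + O(x**5)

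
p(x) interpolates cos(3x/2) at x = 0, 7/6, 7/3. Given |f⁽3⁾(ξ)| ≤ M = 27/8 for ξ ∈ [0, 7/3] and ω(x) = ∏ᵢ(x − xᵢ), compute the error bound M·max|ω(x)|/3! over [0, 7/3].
343*sqrt(3)/1728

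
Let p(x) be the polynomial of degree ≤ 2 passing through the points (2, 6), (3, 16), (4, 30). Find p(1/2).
-3/2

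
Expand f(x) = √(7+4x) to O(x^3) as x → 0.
sqrt(7) + 2*sqrt(7)*x/7 - 2*sqrt(7)*x**2/49 + O(x**3)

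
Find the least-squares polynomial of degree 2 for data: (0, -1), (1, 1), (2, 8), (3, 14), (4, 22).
-10/7 + (193/70)x + (11/14)x²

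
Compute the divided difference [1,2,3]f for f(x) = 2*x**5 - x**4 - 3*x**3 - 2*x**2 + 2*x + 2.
135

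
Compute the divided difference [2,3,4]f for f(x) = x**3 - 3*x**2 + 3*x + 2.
6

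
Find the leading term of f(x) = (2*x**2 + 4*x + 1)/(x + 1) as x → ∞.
2*x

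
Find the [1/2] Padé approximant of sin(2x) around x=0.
2*x/(2*x**2/3 + 1)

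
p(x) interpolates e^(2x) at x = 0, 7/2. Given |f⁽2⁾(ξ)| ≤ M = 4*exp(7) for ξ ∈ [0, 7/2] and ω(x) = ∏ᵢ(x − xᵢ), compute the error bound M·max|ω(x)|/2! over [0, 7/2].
49*exp(7)/8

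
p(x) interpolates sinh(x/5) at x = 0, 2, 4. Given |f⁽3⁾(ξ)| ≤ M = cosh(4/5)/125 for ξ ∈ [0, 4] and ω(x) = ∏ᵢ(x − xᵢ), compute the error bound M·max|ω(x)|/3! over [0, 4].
8*sqrt(3)*cosh(4/5)/3375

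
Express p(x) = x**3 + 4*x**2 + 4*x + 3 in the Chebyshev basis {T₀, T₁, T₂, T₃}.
(5)T₀ + (19/4)T₁ + (2)T₂ + (1/4)T₃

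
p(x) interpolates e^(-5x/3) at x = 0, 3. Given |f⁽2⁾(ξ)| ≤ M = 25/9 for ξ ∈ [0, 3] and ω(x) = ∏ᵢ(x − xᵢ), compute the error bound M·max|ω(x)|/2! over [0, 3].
25/8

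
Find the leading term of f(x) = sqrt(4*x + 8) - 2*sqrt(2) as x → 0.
sqrt(2)*x/2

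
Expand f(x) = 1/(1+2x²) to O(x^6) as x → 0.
1 - 2*x**2 + 4*x**4 + O(x**6)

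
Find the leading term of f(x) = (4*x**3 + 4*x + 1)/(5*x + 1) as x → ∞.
4*x**2/5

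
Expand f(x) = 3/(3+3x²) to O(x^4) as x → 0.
1 - x**2 + O(x**4)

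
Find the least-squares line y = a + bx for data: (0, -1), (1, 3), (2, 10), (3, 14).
a = -13/10, b = 26/5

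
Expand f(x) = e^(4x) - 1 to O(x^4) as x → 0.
4*x + 8*x**2 + 32*x**3/3 + O(x**4)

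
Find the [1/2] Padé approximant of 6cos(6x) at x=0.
6/(18*x**2 + 1)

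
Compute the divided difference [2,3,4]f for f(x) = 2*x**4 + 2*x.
110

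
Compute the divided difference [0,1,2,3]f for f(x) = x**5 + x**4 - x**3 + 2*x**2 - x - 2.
30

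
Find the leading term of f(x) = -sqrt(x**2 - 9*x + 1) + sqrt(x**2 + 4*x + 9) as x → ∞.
13/2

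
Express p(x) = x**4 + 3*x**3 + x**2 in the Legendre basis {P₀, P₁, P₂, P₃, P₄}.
(8/15)P₀ + (9/5)P₁ + (26/21)P₂ + (6/5)P₃ + (8/35)P₄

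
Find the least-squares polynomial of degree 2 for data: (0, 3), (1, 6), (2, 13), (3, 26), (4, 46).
116/35 + (-29/35)x + (20/7)x²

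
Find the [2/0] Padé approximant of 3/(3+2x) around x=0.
4*x**2/9 - 2*x/3 + 1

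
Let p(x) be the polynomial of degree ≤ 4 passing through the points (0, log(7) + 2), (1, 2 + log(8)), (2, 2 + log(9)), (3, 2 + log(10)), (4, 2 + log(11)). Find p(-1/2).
log(11907*11**(35/128)*2**(3/4)*3**(29/32)*5**(19/32)*7**(59/128)/102400) + 2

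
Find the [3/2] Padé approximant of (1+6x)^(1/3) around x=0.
(56*x**3/15 + 84*x**2/5 + 42*x/5 + 1)/(8*x**2 + 32*x/5 + 1)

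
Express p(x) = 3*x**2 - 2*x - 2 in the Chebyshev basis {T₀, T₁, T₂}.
(-1/2)T₀ + (-2)T₁ + (3/2)T₂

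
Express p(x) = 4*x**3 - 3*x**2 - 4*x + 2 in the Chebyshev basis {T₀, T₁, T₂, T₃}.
(1/2)T₀ - T₁ + (-3/2)T₂ + T₃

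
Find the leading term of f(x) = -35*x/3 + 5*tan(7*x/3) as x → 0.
1715*x**3/81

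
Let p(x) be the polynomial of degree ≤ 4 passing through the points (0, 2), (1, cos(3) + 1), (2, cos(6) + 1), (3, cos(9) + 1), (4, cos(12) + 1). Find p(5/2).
15*cos(9)/32 - 5*cos(12)/128 - 5*cos(3)/32 + 45*cos(6)/64 + 131/128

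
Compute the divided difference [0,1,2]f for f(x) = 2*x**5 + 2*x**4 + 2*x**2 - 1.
46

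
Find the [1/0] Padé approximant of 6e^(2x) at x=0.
12*x + 6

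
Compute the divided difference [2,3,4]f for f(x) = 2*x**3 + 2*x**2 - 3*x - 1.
20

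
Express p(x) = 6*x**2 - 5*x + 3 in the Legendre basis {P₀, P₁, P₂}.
(5)P₀ + (-5)P₁ + (4)P₂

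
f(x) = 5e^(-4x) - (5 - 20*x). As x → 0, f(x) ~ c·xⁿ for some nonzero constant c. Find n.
2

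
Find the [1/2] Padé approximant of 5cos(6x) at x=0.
5/(18*x**2 + 1)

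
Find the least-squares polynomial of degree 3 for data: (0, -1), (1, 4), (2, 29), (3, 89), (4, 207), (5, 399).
-23/21 + (323/126)x + (-17/84)x² + (113/36)x³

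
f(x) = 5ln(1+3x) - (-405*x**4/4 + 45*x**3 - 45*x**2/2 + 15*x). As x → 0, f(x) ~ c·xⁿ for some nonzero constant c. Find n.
5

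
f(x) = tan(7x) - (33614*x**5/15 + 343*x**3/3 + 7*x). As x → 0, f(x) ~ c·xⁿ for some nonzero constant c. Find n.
7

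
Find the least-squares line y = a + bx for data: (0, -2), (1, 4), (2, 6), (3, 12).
a = -8/5, b = 22/5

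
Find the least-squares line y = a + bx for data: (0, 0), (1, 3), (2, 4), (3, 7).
a = 1/5, b = 11/5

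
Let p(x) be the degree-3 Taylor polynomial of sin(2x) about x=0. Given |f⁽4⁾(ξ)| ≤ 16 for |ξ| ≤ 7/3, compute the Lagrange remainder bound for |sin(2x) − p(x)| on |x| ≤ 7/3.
4802/243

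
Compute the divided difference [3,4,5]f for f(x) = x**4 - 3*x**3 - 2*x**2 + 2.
59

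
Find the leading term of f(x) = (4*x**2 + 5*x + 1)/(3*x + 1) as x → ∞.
4*x/3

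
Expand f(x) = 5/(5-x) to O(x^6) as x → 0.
1 + x/5 + x**2/25 + x**3/125 + x**4/625 + x**5/3125 + O(x**6)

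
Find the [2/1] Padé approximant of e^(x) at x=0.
(x**2/6 + 2*x/3 + 1)/(1 - x/3)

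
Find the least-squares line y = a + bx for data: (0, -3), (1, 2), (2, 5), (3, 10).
a = -14/5, b = 21/5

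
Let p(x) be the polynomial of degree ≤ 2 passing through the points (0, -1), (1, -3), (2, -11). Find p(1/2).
-5/4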